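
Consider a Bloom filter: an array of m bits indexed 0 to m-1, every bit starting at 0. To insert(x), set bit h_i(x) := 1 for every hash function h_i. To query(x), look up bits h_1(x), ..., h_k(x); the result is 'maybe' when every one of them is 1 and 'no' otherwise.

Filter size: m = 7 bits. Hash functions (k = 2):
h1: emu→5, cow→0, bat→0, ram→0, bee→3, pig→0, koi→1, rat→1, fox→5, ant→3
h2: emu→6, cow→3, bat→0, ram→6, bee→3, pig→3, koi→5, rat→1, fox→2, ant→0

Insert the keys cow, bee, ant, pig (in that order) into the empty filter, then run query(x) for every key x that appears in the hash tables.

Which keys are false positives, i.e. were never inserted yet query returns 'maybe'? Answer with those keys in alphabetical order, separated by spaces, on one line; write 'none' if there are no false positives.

Start: bits=0000000
After insert 'cow': sets bits 0 3 -> bits=1001000
After insert 'bee': sets bits 3 -> bits=1001000
After insert 'ant': sets bits 0 3 -> bits=1001000
After insert 'pig': sets bits 0 3 -> bits=1001000
Not inserted: bat emu fox koi ram rat — query each against bits=1001000:
query bat: checks bit0=1 (all 1) -> maybe => FALSE POSITIVE
query emu: checks bit5=0, bit6=0 (has a 0) -> no => not a false positive
query fox: checks bit2=0, bit5=0 (has a 0) -> no => not a false positive
query koi: checks bit1=0, bit5=0 (has a 0) -> no => not a false positive
query ram: checks bit0=1, bit6=0 (has a 0) -> no => not a false positive
query rat: checks bit1=0 (has a 0) -> no => not a false positive
False positives (alphabetical): bat

Answer: bat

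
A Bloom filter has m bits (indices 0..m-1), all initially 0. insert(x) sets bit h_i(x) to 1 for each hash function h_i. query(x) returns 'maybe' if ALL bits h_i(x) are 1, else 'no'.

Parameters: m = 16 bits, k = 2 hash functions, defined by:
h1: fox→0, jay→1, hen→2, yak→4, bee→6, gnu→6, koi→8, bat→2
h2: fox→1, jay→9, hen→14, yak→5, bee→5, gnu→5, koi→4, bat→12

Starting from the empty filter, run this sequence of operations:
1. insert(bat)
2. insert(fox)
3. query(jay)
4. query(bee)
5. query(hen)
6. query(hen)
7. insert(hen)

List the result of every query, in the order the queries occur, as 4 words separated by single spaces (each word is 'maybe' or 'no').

Answer: no no no no

Derivation:
Start: bits=0000000000000000
Op 1: insert bat -> sets bits 2 12 -> bits=0010000000001000
Op 2: insert fox -> sets bits 0 1 -> bits=1110000000001000
Op 3: query jay -> checks bit1=1, bit9=0 (has a 0) -> no
Op 4: query bee -> checks bit5=0, bit6=0 (has a 0) -> no
Op 5: query hen -> checks bit2=1, bit14=0 (has a 0) -> no
Op 6: query hen -> checks bit2=1, bit14=0 (has a 0) -> no
Op 7: insert hen -> sets bits 2 14 -> bits=1110000000001010
Query results in order: no no no no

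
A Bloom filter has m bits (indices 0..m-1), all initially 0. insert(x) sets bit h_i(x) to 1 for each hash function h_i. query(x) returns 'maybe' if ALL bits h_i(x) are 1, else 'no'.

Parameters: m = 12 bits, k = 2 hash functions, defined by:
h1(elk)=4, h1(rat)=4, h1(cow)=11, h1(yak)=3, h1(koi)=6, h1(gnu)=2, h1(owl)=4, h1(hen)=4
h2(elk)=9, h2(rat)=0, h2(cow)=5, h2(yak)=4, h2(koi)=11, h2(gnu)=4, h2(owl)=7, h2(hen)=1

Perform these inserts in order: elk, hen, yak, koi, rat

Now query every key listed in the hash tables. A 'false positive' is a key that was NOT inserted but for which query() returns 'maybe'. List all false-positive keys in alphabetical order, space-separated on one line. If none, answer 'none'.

Start: bits=000000000000
After insert 'elk': sets bits 4 9 -> bits=000010000100
After insert 'hen': sets bits 1 4 -> bits=010010000100
After insert 'yak': sets bits 3 4 -> bits=010110000100
After insert 'koi': sets bits 6 11 -> bits=010110100101
After insert 'rat': sets bits 0 4 -> bits=110110100101
Not inserted: cow gnu owl — query each against bits=110110100101:
query cow: checks bit5=0, bit11=1 (has a 0) -> no => not a false positive
query gnu: checks bit2=0, bit4=1 (has a 0) -> no => not a false positive
query owl: checks bit4=1, bit7=0 (has a 0) -> no => not a false positive
False positives (alphabetical): none

Answer: none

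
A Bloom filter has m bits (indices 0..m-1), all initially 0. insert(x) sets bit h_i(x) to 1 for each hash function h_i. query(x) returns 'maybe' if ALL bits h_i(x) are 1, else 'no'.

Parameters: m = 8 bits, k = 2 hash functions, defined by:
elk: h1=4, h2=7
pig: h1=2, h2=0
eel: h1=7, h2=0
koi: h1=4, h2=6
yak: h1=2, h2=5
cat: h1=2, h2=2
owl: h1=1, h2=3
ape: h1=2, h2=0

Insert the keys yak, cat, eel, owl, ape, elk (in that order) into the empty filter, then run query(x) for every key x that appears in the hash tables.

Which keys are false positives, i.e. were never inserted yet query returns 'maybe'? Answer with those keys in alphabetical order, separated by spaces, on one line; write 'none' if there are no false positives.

Start: bits=00000000
After insert 'yak': sets bits 2 5 -> bits=00100100
After insert 'cat': sets bits 2 -> bits=00100100
After insert 'eel': sets bits 0 7 -> bits=10100101
After insert 'owl': sets bits 1 3 -> bits=11110101
After insert 'ape': sets bits 0 2 -> bits=11110101
After insert 'elk': sets bits 4 7 -> bits=11111101
Not inserted: koi pig — query each against bits=11111101:
query koi: checks bit4=1, bit6=0 (has a 0) -> no => not a false positive
query pig: checks bit0=1, bit2=1 (all 1) -> maybe => FALSE POSITIVE
False positives (alphabetical): pig

Answer: pig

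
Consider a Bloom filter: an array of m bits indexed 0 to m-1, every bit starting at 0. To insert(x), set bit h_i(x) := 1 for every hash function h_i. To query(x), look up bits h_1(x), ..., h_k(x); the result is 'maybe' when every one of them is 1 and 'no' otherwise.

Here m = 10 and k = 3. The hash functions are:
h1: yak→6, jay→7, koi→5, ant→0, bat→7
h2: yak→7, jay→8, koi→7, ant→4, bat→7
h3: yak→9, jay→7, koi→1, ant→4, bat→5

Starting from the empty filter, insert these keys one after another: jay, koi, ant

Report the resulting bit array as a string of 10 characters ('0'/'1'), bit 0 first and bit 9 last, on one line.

Answer: 1100110110

Derivation:
Start: bits=0000000000
After insert 'jay': sets bits 7 8 -> bits=0000000110
After insert 'koi': sets bits 1 5 7 -> bits=0100010110
After insert 'ant': sets bits 0 4 -> bits=1100110110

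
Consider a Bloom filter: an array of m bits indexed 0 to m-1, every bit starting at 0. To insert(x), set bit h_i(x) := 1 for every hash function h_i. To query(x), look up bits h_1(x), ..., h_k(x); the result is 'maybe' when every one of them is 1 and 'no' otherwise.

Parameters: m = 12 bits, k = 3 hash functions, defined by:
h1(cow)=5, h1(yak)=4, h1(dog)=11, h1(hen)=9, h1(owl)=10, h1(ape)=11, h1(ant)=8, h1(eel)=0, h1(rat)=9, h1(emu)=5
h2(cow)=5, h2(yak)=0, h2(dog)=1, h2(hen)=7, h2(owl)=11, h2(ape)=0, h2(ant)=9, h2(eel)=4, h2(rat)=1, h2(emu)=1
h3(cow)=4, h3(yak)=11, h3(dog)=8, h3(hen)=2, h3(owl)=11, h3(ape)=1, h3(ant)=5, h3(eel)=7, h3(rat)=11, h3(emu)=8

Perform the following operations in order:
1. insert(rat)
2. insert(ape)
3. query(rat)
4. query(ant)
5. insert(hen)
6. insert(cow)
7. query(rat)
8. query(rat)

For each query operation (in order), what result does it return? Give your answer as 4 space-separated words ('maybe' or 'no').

Start: bits=000000000000
Op 1: insert rat -> sets bits 1 9 11 -> bits=010000000101
Op 2: insert ape -> sets bits 0 1 11 -> bits=110000000101
Op 3: query rat -> checks bit1=1, bit9=1, bit11=1 (all 1) -> maybe
Op 4: query ant -> checks bit5=0, bit8=0, bit9=1 (has a 0) -> no
Op 5: insert hen -> sets bits 2 7 9 -> bits=111000010101
Op 6: insert cow -> sets bits 4 5 -> bits=111011010101
Op 7: query rat -> checks bit1=1, bit9=1, bit11=1 (all 1) -> maybe
Op 8: query rat -> checks bit1=1, bit9=1, bit11=1 (all 1) -> maybe
Query results in order: maybe no maybe maybe

Answer: maybe no maybe maybe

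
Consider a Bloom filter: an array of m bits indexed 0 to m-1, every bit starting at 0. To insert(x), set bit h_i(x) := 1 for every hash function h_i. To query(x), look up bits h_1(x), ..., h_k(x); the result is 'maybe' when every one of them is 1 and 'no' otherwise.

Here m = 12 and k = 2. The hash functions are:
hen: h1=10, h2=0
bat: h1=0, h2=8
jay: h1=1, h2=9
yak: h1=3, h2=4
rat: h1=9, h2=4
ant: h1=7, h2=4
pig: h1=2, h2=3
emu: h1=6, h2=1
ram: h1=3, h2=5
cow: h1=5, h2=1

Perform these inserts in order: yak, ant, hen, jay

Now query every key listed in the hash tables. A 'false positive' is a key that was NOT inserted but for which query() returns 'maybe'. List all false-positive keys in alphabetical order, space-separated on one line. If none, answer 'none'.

Start: bits=000000000000
After insert 'yak': sets bits 3 4 -> bits=000110000000
After insert 'ant': sets bits 4 7 -> bits=000110010000
After insert 'hen': sets bits 0 10 -> bits=100110010010
After insert 'jay': sets bits 1 9 -> bits=110110010110
Not inserted: bat cow emu pig ram rat — query each against bits=110110010110:
query bat: checks bit0=1, bit8=0 (has a 0) -> no => not a false positive
query cow: checks bit1=1, bit5=0 (has a 0) -> no => not a false positive
query emu: checks bit1=1, bit6=0 (has a 0) -> no => not a false positive
query pig: checks bit2=0, bit3=1 (has a 0) -> no => not a false positive
query ram: checks bit3=1, bit5=0 (has a 0) -> no => not a false positive
query rat: checks bit4=1, bit9=1 (all 1) -> maybe => FALSE POSITIVE
False positives (alphabetical): rat

Answer: rat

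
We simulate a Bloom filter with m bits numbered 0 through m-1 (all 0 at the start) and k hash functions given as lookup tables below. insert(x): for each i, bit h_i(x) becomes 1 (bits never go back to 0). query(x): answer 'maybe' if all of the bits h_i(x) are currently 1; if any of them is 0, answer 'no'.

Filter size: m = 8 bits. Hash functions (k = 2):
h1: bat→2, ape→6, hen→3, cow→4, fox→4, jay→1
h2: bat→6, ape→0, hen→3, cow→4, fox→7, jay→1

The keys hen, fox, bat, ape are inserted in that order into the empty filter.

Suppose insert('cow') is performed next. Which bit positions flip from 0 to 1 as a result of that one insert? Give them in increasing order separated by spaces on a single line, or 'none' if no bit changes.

Answer: none

Derivation:
Start: bits=00000000
After insert 'hen': sets bits 3 -> bits=00010000
After insert 'fox': sets bits 4 7 -> bits=00011001
After insert 'bat': sets bits 2 6 -> bits=00111011
After insert 'ape': sets bits 0 6 -> bits=10111011
insert 'cow' would touch bits 4; currently bit4=1
Bits that are 0 among those (would change 0->1): none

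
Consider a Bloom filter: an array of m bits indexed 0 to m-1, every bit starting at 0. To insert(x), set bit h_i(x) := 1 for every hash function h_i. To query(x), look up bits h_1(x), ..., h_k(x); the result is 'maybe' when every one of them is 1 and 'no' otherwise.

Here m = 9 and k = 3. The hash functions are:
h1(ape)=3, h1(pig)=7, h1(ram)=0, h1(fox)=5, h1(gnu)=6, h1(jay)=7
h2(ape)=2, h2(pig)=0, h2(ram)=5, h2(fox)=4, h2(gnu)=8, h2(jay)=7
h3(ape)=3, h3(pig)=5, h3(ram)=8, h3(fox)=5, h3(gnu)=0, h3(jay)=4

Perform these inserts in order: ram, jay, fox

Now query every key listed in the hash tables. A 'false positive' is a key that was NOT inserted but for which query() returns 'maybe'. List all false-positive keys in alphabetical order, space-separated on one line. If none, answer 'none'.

Start: bits=000000000
After insert 'ram': sets bits 0 5 8 -> bits=100001001
After insert 'jay': sets bits 4 7 -> bits=100011011
After insert 'fox': sets bits 4 5 -> bits=100011011
Not inserted: ape gnu pig — query each against bits=100011011:
query ape: checks bit2=0, bit3=0 (has a 0) -> no => not a false positive
query gnu: checks bit0=1, bit6=0, bit8=1 (has a 0) -> no => not a false positive
query pig: checks bit0=1, bit5=1, bit7=1 (all 1) -> maybe => FALSE POSITIVE
False positives (alphabetical): pig

Answer: pig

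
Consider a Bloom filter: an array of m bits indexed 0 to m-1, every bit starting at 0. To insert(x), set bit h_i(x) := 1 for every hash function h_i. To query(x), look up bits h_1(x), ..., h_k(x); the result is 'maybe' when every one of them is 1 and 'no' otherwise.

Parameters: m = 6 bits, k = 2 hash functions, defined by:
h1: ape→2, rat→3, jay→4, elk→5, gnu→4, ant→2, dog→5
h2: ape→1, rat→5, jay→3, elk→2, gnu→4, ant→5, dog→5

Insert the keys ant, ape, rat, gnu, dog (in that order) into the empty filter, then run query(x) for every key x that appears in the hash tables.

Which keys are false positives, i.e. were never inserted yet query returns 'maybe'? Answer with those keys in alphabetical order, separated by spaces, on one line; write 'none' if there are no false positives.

Answer: elk jay

Derivation:
Start: bits=000000
After insert 'ant': sets bits 2 5 -> bits=001001
After insert 'ape': sets bits 1 2 -> bits=011001
After insert 'rat': sets bits 3 5 -> bits=011101
After insert 'gnu': sets bits 4 -> bits=011111
After insert 'dog': sets bits 5 -> bits=011111
Not inserted: elk jay — query each against bits=011111:
query elk: checks bit2=1, bit5=1 (all 1) -> maybe => FALSE POSITIVE
query jay: checks bit3=1, bit4=1 (all 1) -> maybe => FALSE POSITIVE
False positives (alphabetical): elk jay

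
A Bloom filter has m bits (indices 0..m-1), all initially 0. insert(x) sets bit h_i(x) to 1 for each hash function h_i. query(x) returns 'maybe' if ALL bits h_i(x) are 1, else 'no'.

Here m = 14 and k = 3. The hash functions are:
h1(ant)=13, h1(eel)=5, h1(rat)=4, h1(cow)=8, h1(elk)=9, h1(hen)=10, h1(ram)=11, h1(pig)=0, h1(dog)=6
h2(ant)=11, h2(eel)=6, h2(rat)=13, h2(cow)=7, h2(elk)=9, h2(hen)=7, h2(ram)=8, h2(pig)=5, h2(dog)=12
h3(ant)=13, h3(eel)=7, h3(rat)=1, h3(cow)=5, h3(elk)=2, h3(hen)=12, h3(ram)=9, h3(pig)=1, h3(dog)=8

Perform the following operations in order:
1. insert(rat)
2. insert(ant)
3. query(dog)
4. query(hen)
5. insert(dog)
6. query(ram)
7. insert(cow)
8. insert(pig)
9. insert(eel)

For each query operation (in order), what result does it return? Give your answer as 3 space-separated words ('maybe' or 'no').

Answer: no no no

Derivation:
Start: bits=00000000000000
Op 1: insert rat -> sets bits 1 4 13 -> bits=01001000000001
Op 2: insert ant -> sets bits 11 13 -> bits=01001000000101
Op 3: query dog -> checks bit6=0, bit8=0, bit12=0 (has a 0) -> no
Op 4: query hen -> checks bit7=0, bit10=0, bit12=0 (has a 0) -> no
Op 5: insert dog -> sets bits 6 8 12 -> bits=01001010100111
Op 6: query ram -> checks bit8=1, bit9=0, bit11=1 (has a 0) -> no
Op 7: insert cow -> sets bits 5 7 8 -> bits=01001111100111
Op 8: insert pig -> sets bits 0 1 5 -> bits=11001111100111
Op 9: insert eel -> sets bits 5 6 7 -> bits=11001111100111
Query results in order: no no no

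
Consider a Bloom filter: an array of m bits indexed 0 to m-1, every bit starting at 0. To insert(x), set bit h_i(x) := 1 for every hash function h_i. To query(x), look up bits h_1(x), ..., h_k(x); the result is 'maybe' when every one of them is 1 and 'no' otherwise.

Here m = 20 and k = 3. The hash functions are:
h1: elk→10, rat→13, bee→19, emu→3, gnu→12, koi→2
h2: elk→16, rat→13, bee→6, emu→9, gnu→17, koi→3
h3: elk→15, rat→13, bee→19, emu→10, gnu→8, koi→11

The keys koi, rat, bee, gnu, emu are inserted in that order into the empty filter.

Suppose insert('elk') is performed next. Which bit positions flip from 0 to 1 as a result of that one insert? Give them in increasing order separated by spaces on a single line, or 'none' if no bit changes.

Start: bits=00000000000000000000
After insert 'koi': sets bits 2 3 11 -> bits=00110000000100000000
After insert 'rat': sets bits 13 -> bits=00110000000101000000
After insert 'bee': sets bits 6 19 -> bits=00110010000101000001
After insert 'gnu': sets bits 8 12 17 -> bits=00110010100111000101
After insert 'emu': sets bits 3 9 10 -> bits=00110010111111000101
insert 'elk' would touch bits 10 15 16; currently bit10=1, bit15=0, bit16=0
Bits that are 0 among those (would change 0->1): 15 16

Answer: 15 16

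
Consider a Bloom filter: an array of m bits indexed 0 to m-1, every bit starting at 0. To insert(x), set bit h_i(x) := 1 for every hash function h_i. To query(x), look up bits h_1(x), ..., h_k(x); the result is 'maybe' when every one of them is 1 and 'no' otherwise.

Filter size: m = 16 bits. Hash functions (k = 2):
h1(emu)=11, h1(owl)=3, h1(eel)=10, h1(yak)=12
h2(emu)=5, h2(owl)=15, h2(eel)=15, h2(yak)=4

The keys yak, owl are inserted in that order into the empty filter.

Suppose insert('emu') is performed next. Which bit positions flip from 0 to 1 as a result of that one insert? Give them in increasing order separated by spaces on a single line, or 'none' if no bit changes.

Start: bits=0000000000000000
After insert 'yak': sets bits 4 12 -> bits=0000100000001000
After insert 'owl': sets bits 3 15 -> bits=0001100000001001
insert 'emu' would touch bits 5 11; currently bit5=0, bit11=0
Bits that are 0 among those (would change 0->1): 5 11

Answer: 5 11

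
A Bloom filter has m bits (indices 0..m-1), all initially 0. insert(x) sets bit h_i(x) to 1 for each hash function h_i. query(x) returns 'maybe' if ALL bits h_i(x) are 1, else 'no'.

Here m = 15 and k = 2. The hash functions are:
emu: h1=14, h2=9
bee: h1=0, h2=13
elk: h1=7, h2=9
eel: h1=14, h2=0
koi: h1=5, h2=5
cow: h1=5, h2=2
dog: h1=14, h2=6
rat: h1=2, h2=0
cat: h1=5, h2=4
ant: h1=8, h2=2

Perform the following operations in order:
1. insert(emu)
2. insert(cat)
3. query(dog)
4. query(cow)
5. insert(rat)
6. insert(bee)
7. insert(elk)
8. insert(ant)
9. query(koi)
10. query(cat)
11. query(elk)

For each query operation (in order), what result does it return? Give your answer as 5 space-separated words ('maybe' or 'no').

Answer: no no maybe maybe maybe

Derivation:
Start: bits=000000000000000
Op 1: insert emu -> sets bits 9 14 -> bits=000000000100001
Op 2: insert cat -> sets bits 4 5 -> bits=000011000100001
Op 3: query dog -> checks bit6=0, bit14=1 (has a 0) -> no
Op 4: query cow -> checks bit2=0, bit5=1 (has a 0) -> no
Op 5: insert rat -> sets bits 0 2 -> bits=101011000100001
Op 6: insert bee -> sets bits 0 13 -> bits=101011000100011
Op 7: insert elk -> sets bits 7 9 -> bits=101011010100011
Op 8: insert ant -> sets bits 2 8 -> bits=101011011100011
Op 9: query koi -> checks bit5=1 (all 1) -> maybe
Op 10: query cat -> checks bit4=1, bit5=1 (all 1) -> maybe
Op 11: query elk -> checks bit7=1, bit9=1 (all 1) -> maybe
Query results in order: no no maybe maybe maybe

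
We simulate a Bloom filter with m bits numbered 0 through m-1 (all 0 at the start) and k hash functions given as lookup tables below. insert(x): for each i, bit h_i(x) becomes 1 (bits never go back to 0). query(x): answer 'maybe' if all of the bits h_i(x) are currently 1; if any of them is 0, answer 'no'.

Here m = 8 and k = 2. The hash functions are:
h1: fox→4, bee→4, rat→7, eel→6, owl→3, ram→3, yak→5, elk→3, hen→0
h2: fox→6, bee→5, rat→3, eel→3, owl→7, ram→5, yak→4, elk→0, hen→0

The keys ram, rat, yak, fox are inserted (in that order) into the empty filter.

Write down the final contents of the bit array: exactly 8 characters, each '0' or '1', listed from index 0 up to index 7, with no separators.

Start: bits=00000000
After insert 'ram': sets bits 3 5 -> bits=00010100
After insert 'rat': sets bits 3 7 -> bits=00010101
After insert 'yak': sets bits 4 5 -> bits=00011101
After insert 'fox': sets bits 4 6 -> bits=00011111

Answer: 00011111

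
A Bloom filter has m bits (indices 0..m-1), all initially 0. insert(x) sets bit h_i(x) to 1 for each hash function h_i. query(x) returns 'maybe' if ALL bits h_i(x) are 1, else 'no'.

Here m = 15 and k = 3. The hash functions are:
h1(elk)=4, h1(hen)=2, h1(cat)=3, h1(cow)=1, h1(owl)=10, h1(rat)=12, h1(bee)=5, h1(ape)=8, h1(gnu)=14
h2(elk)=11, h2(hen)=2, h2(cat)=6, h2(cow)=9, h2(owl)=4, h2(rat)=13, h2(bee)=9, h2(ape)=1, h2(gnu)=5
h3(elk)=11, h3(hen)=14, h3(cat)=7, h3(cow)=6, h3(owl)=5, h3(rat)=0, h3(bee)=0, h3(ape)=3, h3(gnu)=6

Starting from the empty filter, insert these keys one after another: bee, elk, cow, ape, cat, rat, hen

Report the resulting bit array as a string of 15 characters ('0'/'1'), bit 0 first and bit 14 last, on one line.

Start: bits=000000000000000
After insert 'bee': sets bits 0 5 9 -> bits=100001000100000
After insert 'elk': sets bits 4 11 -> bits=100011000101000
After insert 'cow': sets bits 1 6 9 -> bits=110011100101000
After insert 'ape': sets bits 1 3 8 -> bits=110111101101000
After insert 'cat': sets bits 3 6 7 -> bits=110111111101000
After insert 'rat': sets bits 0 12 13 -> bits=110111111101110
After insert 'hen': sets bits 2 14 -> bits=111111111101111

Answer: 111111111101111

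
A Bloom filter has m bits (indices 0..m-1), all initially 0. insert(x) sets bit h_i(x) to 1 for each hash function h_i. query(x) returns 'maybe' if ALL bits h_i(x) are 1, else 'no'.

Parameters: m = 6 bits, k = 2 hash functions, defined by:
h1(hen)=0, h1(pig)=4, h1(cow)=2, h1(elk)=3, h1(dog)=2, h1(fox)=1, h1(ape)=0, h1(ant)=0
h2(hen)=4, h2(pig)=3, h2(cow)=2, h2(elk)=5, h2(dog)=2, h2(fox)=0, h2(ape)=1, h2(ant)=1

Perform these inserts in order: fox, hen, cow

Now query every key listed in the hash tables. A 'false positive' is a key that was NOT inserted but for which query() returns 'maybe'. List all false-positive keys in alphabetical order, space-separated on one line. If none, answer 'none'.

Answer: ant ape dog

Derivation:
Start: bits=000000
After insert 'fox': sets bits 0 1 -> bits=110000
After insert 'hen': sets bits 0 4 -> bits=110010
After insert 'cow': sets bits 2 -> bits=111010
Not inserted: ant ape dog elk pig — query each against bits=111010:
query ant: checks bit0=1, bit1=1 (all 1) -> maybe => FALSE POSITIVE
query ape: checks bit0=1, bit1=1 (all 1) -> maybe => FALSE POSITIVE
query dog: checks bit2=1 (all 1) -> maybe => FALSE POSITIVE
query elk: checks bit3=0, bit5=0 (has a 0) -> no => not a false positive
query pig: checks bit3=0, bit4=1 (has a 0) -> no => not a false positive
False positives (alphabetical): ant ape dog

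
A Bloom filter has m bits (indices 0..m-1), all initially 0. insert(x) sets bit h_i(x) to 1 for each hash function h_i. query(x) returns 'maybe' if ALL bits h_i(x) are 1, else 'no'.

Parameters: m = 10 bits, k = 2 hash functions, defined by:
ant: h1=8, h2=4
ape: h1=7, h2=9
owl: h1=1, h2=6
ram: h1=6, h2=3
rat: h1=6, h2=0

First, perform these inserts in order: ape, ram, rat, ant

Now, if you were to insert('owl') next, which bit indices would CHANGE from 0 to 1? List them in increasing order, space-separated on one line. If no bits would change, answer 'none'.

Answer: 1

Derivation:
Start: bits=0000000000
After insert 'ape': sets bits 7 9 -> bits=0000000101
After insert 'ram': sets bits 3 6 -> bits=0001001101
After insert 'rat': sets bits 0 6 -> bits=1001001101
After insert 'ant': sets bits 4 8 -> bits=1001101111
insert 'owl' would touch bits 1 6; currently bit1=0, bit6=1
Bits that are 0 among those (would change 0->1): 1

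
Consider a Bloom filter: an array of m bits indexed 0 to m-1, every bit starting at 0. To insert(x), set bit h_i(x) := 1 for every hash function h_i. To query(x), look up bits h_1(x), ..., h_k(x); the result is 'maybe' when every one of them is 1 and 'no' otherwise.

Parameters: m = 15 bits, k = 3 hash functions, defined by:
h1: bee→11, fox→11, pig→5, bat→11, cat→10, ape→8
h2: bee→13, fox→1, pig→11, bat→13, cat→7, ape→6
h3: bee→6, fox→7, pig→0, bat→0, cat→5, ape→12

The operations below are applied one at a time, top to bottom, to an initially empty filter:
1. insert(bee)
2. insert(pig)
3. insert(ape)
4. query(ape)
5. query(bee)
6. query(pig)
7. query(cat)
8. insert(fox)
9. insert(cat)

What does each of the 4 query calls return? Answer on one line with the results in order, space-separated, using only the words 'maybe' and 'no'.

Answer: maybe maybe maybe no

Derivation:
Start: bits=000000000000000
Op 1: insert bee -> sets bits 6 11 13 -> bits=000000100001010
Op 2: insert pig -> sets bits 0 5 11 -> bits=100001100001010
Op 3: insert ape -> sets bits 6 8 12 -> bits=100001101001110
Op 4: query ape -> checks bit6=1, bit8=1, bit12=1 (all 1) -> maybe
Op 5: query bee -> checks bit6=1, bit11=1, bit13=1 (all 1) -> maybe
Op 6: query pig -> checks bit0=1, bit5=1, bit11=1 (all 1) -> maybe
Op 7: query cat -> checks bit5=1, bit7=0, bit10=0 (has a 0) -> no
Op 8: insert fox -> sets bits 1 7 11 -> bits=110001111001110
Op 9: insert cat -> sets bits 5 7 10 -> bits=110001111011110
Query results in order: maybe maybe maybe no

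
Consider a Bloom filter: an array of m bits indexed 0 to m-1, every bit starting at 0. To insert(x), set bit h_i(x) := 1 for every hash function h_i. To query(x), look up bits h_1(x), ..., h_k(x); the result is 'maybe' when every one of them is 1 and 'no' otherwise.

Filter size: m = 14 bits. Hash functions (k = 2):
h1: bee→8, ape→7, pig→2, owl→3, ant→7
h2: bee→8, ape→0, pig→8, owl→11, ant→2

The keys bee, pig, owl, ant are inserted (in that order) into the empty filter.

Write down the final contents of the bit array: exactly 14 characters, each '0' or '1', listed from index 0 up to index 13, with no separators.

Answer: 00110001100100

Derivation:
Start: bits=00000000000000
After insert 'bee': sets bits 8 -> bits=00000000100000
After insert 'pig': sets bits 2 8 -> bits=00100000100000
After insert 'owl': sets bits 3 11 -> bits=00110000100100
After insert 'ant': sets bits 2 7 -> bits=00110001100100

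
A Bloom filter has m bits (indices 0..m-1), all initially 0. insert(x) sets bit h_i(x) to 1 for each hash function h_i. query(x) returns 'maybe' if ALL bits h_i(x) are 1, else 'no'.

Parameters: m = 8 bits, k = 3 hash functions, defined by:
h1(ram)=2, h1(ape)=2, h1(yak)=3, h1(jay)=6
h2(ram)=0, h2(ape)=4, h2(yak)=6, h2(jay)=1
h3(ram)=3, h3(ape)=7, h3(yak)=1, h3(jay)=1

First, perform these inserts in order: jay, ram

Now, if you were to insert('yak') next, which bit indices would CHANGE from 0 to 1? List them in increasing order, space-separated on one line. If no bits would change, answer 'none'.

Start: bits=00000000
After insert 'jay': sets bits 1 6 -> bits=01000010
After insert 'ram': sets bits 0 2 3 -> bits=11110010
insert 'yak' would touch bits 1 3 6; currently bit1=1, bit3=1, bit6=1
Bits that are 0 among those (would change 0->1): none

Answer: none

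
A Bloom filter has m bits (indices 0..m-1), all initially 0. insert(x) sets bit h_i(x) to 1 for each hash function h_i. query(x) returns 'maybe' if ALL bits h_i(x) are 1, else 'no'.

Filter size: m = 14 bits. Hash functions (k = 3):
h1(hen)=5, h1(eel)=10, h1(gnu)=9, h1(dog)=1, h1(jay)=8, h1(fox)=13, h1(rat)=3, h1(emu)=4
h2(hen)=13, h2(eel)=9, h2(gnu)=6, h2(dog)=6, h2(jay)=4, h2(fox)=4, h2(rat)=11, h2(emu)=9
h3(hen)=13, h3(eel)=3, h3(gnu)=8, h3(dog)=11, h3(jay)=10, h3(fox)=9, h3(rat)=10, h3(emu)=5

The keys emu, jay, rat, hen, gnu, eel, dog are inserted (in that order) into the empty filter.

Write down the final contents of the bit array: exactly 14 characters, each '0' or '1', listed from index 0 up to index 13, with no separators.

Answer: 01011110111101

Derivation:
Start: bits=00000000000000
After insert 'emu': sets bits 4 5 9 -> bits=00001100010000
After insert 'jay': sets bits 4 8 10 -> bits=00001100111000
After insert 'rat': sets bits 3 10 11 -> bits=00011100111100
After insert 'hen': sets bits 5 13 -> bits=00011100111101
After insert 'gnu': sets bits 6 8 9 -> bits=00011110111101
After insert 'eel': sets bits 3 9 10 -> bits=00011110111101
After insert 'dog': sets bits 1 6 11 -> bits=01011110111101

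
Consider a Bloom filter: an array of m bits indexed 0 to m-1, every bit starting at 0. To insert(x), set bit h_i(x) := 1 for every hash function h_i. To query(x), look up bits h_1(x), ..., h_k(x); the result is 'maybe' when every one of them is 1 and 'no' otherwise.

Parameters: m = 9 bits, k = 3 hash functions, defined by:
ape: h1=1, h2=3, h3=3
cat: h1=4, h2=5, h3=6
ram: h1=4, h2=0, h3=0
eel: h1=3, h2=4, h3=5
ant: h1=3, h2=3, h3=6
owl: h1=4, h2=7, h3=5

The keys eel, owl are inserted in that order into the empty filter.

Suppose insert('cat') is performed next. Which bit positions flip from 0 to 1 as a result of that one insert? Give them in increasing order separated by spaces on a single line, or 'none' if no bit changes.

Answer: 6

Derivation:
Start: bits=000000000
After insert 'eel': sets bits 3 4 5 -> bits=000111000
After insert 'owl': sets bits 4 5 7 -> bits=000111010
insert 'cat' would touch bits 4 5 6; currently bit4=1, bit5=1, bit6=0
Bits that are 0 among those (would change 0->1): 6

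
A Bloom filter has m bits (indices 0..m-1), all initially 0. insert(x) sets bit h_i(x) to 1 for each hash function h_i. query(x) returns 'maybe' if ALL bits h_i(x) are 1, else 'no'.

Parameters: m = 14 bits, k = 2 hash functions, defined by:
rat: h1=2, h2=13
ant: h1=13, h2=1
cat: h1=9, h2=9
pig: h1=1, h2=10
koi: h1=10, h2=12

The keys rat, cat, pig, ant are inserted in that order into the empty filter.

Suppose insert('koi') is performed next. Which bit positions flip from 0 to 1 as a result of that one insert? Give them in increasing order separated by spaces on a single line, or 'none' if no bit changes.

Start: bits=00000000000000
After insert 'rat': sets bits 2 13 -> bits=00100000000001
After insert 'cat': sets bits 9 -> bits=00100000010001
After insert 'pig': sets bits 1 10 -> bits=01100000011001
After insert 'ant': sets bits 1 13 -> bits=01100000011001
insert 'koi' would touch bits 10 12; currently bit10=1, bit12=0
Bits that are 0 among those (would change 0->1): 12

Answer: 12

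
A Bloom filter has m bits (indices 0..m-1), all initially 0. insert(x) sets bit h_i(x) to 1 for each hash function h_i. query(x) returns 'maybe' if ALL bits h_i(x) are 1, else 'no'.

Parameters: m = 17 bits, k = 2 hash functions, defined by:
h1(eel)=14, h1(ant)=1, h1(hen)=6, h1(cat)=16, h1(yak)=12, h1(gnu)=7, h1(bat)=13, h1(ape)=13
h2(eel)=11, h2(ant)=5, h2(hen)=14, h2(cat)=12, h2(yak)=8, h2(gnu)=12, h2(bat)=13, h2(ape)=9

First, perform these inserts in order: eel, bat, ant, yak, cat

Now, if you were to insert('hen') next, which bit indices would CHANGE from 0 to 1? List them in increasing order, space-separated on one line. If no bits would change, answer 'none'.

Start: bits=00000000000000000
After insert 'eel': sets bits 11 14 -> bits=00000000000100100
After insert 'bat': sets bits 13 -> bits=00000000000101100
After insert 'ant': sets bits 1 5 -> bits=01000100000101100
After insert 'yak': sets bits 8 12 -> bits=01000100100111100
After insert 'cat': sets bits 12 16 -> bits=01000100100111101
insert 'hen' would touch bits 6 14; currently bit6=0, bit14=1
Bits that are 0 among those (would change 0->1): 6

Answer: 6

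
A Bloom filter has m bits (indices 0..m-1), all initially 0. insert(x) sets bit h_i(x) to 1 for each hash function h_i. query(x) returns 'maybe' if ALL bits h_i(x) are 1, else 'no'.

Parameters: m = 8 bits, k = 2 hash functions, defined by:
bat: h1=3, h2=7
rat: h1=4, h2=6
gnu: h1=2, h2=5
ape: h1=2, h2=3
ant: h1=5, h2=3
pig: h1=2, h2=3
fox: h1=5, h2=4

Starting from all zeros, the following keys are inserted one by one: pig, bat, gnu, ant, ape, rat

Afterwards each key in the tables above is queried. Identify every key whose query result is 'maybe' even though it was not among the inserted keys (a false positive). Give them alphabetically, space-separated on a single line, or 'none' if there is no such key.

Start: bits=00000000
After insert 'pig': sets bits 2 3 -> bits=00110000
After insert 'bat': sets bits 3 7 -> bits=00110001
After insert 'gnu': sets bits 2 5 -> bits=00110101
After insert 'ant': sets bits 3 5 -> bits=00110101
After insert 'ape': sets bits 2 3 -> bits=00110101
After insert 'rat': sets bits 4 6 -> bits=00111111
Not inserted: fox — query each against bits=00111111:
query fox: checks bit4=1, bit5=1 (all 1) -> maybe => FALSE POSITIVE
False positives (alphabetical): fox

Answer: fox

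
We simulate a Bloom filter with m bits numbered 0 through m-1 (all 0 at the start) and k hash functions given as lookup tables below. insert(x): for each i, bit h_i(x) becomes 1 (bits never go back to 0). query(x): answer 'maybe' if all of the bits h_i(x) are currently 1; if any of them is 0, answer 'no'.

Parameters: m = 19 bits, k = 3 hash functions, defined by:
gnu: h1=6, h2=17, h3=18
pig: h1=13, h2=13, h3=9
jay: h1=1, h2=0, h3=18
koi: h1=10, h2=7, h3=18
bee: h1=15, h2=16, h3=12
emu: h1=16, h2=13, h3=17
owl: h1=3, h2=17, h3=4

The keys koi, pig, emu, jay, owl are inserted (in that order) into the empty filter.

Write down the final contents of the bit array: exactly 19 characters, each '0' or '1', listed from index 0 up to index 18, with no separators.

Answer: 1101100101100100111

Derivation:
Start: bits=0000000000000000000
After insert 'koi': sets bits 7 10 18 -> bits=0000000100100000001
After insert 'pig': sets bits 9 13 -> bits=0000000101100100001
After insert 'emu': sets bits 13 16 17 -> bits=0000000101100100111
After insert 'jay': sets bits 0 1 18 -> bits=1100000101100100111
After insert 'owl': sets bits 3 4 17 -> bits=1101100101100100111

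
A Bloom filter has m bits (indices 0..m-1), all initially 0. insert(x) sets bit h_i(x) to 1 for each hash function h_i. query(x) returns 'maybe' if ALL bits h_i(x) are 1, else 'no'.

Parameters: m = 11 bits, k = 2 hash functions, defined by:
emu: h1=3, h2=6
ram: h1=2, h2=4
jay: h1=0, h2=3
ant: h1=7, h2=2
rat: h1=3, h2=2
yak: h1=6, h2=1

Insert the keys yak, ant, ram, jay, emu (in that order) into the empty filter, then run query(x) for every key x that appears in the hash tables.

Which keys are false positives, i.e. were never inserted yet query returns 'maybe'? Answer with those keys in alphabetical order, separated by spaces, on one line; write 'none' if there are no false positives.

Start: bits=00000000000
After insert 'yak': sets bits 1 6 -> bits=01000010000
After insert 'ant': sets bits 2 7 -> bits=01100011000
After insert 'ram': sets bits 2 4 -> bits=01101011000
After insert 'jay': sets bits 0 3 -> bits=11111011000
After insert 'emu': sets bits 3 6 -> bits=11111011000
Not inserted: rat — query each against bits=11111011000:
query rat: checks bit2=1, bit3=1 (all 1) -> maybe => FALSE POSITIVE
False positives (alphabetical): rat

Answer: rat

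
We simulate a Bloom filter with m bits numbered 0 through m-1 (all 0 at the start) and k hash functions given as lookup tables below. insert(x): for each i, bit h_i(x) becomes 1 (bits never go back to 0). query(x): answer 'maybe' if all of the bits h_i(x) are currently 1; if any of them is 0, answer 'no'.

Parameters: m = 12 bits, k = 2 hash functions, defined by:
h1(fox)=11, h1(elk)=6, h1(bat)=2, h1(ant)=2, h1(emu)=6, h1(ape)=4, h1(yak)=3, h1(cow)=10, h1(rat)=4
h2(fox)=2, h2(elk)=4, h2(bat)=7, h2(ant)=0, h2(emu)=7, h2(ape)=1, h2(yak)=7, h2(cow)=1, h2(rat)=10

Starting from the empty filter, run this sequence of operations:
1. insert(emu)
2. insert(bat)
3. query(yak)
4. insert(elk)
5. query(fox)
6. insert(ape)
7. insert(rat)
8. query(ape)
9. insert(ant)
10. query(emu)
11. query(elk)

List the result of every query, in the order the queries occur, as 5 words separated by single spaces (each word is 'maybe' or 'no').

Start: bits=000000000000
Op 1: insert emu -> sets bits 6 7 -> bits=000000110000
Op 2: insert bat -> sets bits 2 7 -> bits=001000110000
Op 3: query yak -> checks bit3=0, bit7=1 (has a 0) -> no
Op 4: insert elk -> sets bits 4 6 -> bits=001010110000
Op 5: query fox -> checks bit2=1, bit11=0 (has a 0) -> no
Op 6: insert ape -> sets bits 1 4 -> bits=011010110000
Op 7: insert rat -> sets bits 4 10 -> bits=011010110010
Op 8: query ape -> checks bit1=1, bit4=1 (all 1) -> maybe
Op 9: insert ant -> sets bits 0 2 -> bits=111010110010
Op 10: query emu -> checks bit6=1, bit7=1 (all 1) -> maybe
Op 11: query elk -> checks bit4=1, bit6=1 (all 1) -> maybe
Query results in order: no no maybe maybe maybe

Answer: no no maybe maybe maybe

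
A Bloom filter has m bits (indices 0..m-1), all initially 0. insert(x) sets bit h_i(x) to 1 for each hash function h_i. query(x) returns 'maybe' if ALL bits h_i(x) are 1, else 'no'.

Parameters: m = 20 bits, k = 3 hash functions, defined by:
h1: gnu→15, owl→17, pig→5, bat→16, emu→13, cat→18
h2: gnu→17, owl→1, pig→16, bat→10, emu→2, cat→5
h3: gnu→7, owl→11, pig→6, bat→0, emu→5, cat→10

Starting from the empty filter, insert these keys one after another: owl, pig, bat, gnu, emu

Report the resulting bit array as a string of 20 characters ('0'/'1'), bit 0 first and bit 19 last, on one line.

Start: bits=00000000000000000000
After insert 'owl': sets bits 1 11 17 -> bits=01000000000100000100
After insert 'pig': sets bits 5 6 16 -> bits=01000110000100001100
After insert 'bat': sets bits 0 10 16 -> bits=11000110001100001100
After insert 'gnu': sets bits 7 15 17 -> bits=11000111001100011100
After insert 'emu': sets bits 2 5 13 -> bits=11100111001101011100

Answer: 11100111001101011100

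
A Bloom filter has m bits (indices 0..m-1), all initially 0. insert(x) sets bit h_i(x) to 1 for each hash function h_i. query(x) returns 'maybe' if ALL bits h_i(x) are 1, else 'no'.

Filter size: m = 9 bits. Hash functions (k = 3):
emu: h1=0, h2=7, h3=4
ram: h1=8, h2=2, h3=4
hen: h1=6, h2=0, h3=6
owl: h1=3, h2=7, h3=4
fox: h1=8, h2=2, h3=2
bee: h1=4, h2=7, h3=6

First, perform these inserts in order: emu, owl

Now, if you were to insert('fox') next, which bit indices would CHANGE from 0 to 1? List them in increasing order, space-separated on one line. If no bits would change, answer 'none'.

Answer: 2 8

Derivation:
Start: bits=000000000
After insert 'emu': sets bits 0 4 7 -> bits=100010010
After insert 'owl': sets bits 3 4 7 -> bits=100110010
insert 'fox' would touch bits 2 8; currently bit2=0, bit8=0
Bits that are 0 among those (would change 0->1): 2 8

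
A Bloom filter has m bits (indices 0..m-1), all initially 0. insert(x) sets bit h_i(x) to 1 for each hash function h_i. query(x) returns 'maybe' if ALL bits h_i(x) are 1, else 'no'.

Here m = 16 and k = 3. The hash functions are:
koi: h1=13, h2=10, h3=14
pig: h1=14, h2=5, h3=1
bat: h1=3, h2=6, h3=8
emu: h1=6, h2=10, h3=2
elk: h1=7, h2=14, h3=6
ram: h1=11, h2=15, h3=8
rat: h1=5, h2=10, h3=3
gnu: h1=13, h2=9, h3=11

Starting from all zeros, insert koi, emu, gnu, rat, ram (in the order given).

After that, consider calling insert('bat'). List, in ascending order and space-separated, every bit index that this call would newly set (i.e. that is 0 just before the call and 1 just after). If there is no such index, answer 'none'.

Answer: none

Derivation:
Start: bits=0000000000000000
After insert 'koi': sets bits 10 13 14 -> bits=0000000000100110
After insert 'emu': sets bits 2 6 10 -> bits=0010001000100110
After insert 'gnu': sets bits 9 11 13 -> bits=0010001001110110
After insert 'rat': sets bits 3 5 10 -> bits=0011011001110110
After insert 'ram': sets bits 8 11 15 -> bits=0011011011110111
insert 'bat' would touch bits 3 6 8; currently bit3=1, bit6=1, bit8=1
Bits that are 0 among those (would change 0->1): none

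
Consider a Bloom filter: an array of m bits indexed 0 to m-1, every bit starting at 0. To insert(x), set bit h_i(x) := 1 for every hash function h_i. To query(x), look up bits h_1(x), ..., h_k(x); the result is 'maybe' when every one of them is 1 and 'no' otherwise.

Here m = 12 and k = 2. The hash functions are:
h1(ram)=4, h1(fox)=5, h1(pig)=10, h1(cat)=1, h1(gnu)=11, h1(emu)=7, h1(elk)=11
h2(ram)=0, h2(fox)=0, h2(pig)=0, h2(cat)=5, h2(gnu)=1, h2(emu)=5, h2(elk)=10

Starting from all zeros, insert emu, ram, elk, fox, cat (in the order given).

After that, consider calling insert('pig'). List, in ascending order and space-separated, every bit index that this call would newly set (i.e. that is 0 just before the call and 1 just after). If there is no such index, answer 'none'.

Start: bits=000000000000
After insert 'emu': sets bits 5 7 -> bits=000001010000
After insert 'ram': sets bits 0 4 -> bits=100011010000
After insert 'elk': sets bits 10 11 -> bits=100011010011
After insert 'fox': sets bits 0 5 -> bits=100011010011
After insert 'cat': sets bits 1 5 -> bits=110011010011
insert 'pig' would touch bits 0 10; currently bit0=1, bit10=1
Bits that are 0 among those (would change 0->1): none

Answer: none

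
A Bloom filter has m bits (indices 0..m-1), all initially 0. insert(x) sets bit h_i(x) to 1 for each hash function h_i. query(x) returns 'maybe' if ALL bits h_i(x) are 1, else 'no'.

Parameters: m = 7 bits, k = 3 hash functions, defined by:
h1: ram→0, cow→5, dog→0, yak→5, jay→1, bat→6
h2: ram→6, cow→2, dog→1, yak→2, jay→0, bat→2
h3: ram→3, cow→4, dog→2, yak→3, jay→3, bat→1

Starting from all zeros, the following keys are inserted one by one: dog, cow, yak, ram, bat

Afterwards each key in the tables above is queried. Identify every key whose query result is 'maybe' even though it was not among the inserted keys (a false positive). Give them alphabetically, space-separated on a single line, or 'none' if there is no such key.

Answer: jay

Derivation:
Start: bits=0000000
After insert 'dog': sets bits 0 1 2 -> bits=1110000
After insert 'cow': sets bits 2 4 5 -> bits=1110110
After insert 'yak': sets bits 2 3 5 -> bits=1111110
After insert 'ram': sets bits 0 3 6 -> bits=1111111
After insert 'bat': sets bits 1 2 6 -> bits=1111111
Not inserted: jay — query each against bits=1111111:
query jay: checks bit0=1, bit1=1, bit3=1 (all 1) -> maybe => FALSE POSITIVE
False positives (alphabetical): jay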